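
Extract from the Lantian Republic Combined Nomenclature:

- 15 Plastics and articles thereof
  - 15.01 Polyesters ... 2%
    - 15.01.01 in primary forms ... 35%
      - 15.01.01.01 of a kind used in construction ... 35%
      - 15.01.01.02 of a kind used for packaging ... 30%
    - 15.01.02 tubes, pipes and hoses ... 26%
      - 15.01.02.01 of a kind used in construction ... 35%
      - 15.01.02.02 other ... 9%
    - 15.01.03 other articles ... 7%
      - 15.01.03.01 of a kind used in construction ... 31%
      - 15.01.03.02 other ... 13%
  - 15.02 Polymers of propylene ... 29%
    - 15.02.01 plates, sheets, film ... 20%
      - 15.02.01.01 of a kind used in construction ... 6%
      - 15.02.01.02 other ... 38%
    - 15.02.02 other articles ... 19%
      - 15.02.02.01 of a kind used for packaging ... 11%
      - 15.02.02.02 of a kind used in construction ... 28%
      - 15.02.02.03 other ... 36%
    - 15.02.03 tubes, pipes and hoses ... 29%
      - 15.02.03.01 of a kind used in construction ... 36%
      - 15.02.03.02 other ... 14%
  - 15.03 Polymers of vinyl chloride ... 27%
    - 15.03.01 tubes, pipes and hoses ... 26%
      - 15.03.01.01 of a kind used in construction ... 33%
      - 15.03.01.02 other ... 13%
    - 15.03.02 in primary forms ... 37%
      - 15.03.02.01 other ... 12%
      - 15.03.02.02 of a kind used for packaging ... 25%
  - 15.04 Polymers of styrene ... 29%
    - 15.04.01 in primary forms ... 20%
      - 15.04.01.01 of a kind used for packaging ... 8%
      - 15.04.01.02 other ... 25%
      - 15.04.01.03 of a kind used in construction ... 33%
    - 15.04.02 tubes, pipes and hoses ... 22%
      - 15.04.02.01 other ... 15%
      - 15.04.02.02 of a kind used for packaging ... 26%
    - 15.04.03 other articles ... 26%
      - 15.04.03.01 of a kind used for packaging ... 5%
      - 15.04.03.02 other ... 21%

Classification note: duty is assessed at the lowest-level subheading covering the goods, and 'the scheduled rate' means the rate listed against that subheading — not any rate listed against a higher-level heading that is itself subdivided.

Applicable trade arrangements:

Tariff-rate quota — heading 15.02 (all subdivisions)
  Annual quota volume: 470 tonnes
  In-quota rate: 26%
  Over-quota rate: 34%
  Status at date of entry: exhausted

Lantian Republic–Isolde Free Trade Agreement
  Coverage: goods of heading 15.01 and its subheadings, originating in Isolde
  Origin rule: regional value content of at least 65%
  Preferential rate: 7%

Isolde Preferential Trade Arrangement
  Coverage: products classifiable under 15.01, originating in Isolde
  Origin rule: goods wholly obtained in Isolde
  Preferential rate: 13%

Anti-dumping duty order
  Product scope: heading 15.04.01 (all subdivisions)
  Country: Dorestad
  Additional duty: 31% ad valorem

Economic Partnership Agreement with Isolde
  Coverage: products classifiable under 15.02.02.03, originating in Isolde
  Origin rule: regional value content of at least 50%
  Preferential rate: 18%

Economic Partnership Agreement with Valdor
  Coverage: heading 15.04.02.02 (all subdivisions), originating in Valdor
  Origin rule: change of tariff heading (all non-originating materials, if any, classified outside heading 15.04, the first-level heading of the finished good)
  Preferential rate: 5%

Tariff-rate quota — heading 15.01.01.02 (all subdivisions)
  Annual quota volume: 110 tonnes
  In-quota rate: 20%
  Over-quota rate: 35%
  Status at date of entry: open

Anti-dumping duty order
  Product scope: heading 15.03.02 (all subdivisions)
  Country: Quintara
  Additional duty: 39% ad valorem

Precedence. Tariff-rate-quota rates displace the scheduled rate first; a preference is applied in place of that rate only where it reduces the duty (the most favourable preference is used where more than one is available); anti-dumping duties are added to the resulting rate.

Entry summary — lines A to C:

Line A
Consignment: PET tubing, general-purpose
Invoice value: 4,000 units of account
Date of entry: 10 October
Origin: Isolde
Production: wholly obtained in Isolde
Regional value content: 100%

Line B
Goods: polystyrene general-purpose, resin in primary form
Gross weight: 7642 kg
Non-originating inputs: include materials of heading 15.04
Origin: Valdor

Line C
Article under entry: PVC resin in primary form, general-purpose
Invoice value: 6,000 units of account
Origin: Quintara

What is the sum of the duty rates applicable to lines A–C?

83%

Line A: PET → 15.01; tubing → 15.01.02; general-purpose → 15.01.02.02. Scheduled 9%. Isolde agreement on 15.01: RVC ≥ 65% → 7% available; Isolde agreement on 15.01: wholly obtained → 13% available; Isolde agreement on 15.02.02.03: 15.01.02.02 not covered; preferential 7%. → 7%.
Line B: polystyrene → 15.04; resin in primary form → 15.04.01; general-purpose → 15.04.01.02. Scheduled 25%. Valdor agreement on 15.04.02.02: 15.04.01.02 not covered. → 25%.
Line C: PVC → 15.03; resin in primary form → 15.03.02; general-purpose → 15.03.02.01. Scheduled 12%. anti-dumping (Quintara, 15.03.02): +39%; total 12% + 39% = 51%. → 51%.
Sum: 7% + 25% + 51% = 83%.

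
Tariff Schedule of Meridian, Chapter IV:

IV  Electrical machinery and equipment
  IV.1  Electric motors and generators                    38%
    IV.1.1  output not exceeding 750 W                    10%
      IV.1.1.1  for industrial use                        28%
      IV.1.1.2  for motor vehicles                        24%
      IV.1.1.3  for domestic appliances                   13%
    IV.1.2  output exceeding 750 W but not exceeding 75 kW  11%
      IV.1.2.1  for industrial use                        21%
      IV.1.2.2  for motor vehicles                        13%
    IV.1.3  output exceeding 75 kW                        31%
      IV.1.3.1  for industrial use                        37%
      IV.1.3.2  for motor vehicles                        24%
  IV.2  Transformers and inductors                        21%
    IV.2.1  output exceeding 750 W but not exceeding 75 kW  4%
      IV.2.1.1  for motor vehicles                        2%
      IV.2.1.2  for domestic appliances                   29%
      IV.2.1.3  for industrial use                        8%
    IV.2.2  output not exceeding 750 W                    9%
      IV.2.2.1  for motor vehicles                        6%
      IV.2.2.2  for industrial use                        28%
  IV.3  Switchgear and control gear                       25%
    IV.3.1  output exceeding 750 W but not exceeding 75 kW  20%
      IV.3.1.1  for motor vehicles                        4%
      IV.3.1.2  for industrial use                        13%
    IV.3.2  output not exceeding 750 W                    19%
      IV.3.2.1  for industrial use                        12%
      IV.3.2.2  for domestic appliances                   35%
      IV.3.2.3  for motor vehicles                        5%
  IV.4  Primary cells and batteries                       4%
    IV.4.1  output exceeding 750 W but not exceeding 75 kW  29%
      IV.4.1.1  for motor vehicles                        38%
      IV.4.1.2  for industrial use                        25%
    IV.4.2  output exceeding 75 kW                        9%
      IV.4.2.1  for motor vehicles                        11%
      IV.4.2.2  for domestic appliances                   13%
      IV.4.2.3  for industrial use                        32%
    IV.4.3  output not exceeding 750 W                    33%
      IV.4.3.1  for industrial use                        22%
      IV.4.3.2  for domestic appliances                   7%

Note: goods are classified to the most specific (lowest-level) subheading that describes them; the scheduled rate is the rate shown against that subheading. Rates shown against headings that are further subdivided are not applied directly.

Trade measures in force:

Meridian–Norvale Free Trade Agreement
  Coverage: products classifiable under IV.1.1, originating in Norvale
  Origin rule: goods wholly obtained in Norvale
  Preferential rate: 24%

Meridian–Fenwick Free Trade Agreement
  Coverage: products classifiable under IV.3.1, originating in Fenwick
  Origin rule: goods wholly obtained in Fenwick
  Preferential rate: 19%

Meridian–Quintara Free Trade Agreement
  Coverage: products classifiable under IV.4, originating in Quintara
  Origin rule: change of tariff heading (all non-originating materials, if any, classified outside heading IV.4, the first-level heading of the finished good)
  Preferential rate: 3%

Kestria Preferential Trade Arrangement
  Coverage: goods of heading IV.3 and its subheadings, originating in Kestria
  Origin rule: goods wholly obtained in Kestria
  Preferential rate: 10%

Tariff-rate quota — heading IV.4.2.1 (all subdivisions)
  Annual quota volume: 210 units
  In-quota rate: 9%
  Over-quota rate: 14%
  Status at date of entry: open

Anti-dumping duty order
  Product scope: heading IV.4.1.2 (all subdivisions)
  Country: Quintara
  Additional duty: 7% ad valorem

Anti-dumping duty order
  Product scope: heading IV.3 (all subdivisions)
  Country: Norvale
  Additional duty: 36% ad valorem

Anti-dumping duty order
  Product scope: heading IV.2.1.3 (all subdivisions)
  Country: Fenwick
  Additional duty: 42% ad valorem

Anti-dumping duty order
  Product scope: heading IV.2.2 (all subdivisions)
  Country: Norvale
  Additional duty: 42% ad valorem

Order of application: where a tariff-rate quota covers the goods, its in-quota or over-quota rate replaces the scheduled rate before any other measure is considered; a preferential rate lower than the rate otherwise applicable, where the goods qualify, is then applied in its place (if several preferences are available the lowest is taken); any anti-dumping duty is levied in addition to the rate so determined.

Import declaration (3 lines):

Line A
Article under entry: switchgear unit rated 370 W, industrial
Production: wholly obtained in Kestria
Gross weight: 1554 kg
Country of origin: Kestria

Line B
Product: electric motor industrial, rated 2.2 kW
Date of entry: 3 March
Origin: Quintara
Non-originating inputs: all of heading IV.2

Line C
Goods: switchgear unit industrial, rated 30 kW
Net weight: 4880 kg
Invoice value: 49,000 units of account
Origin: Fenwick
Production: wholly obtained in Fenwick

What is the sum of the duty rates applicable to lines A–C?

Line A: switchgear unit → IV.3; rated 370 W → IV.3.2; industrial → IV.3.2.1. Scheduled 12%. Kestria agreement on IV.3: wholly obtained → 10% available; preferential 10%. → 10%.
Line B: electric motor → IV.1; rated 2.2 kW → IV.1.2; industrial → IV.1.2.1. Scheduled 21%. Quintara agreement on IV.4: IV.1.2.1 not covered. → 21%.
Line C: switchgear unit → IV.3; rated 30 kW → IV.3.1; industrial → IV.3.1.2. Scheduled 13%. Fenwick agreement on IV.3.1: wholly obtained → 19% available; preference 19% not lower than 13% → no reduction. → 13%.
Sum: 10% + 21% + 13% = 44%.

44%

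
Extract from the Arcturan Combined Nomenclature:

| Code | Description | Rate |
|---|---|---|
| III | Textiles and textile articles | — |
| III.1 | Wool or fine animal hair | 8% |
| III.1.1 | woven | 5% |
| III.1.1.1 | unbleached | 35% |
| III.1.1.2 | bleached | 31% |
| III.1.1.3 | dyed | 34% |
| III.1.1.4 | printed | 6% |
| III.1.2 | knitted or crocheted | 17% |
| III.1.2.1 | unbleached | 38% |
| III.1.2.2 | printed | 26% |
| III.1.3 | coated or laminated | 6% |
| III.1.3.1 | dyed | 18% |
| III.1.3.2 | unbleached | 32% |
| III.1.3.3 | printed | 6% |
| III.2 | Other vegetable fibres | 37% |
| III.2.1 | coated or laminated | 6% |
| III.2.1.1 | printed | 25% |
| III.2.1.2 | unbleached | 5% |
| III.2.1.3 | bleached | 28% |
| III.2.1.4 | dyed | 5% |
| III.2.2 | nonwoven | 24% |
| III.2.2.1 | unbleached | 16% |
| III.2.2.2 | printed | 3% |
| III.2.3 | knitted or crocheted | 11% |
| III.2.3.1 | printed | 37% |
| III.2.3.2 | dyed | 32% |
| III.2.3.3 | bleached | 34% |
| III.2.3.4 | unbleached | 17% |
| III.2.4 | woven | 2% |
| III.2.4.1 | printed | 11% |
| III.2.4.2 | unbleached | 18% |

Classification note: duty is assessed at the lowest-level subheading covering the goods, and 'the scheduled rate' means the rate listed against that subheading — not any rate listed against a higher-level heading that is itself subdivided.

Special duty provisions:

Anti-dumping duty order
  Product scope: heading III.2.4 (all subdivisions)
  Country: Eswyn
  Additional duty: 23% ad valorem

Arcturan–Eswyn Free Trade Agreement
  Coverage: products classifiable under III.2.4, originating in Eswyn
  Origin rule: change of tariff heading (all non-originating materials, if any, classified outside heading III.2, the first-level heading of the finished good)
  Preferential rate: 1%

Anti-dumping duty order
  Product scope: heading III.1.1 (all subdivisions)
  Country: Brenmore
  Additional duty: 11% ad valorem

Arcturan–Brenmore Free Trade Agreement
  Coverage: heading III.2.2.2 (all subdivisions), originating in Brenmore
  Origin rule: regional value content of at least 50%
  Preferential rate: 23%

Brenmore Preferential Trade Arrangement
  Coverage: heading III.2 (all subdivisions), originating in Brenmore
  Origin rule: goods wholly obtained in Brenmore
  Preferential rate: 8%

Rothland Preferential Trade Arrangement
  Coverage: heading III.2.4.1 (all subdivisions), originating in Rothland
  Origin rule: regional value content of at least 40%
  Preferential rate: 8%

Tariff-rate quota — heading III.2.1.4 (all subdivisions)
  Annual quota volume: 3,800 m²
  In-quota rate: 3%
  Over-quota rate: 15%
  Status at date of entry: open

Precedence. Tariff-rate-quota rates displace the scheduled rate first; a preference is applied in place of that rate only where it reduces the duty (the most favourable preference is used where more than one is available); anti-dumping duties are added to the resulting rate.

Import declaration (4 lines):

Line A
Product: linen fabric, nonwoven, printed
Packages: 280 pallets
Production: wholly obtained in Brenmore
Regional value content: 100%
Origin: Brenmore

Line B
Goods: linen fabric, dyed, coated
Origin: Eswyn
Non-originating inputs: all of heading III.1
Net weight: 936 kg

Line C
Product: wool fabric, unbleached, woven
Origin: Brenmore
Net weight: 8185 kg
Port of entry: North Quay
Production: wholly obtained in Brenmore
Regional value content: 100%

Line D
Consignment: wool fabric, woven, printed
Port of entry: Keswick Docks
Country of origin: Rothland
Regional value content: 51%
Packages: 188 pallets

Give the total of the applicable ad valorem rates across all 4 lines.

Line A: linen → III.2; nonwoven → III.2.2; printed → III.2.2.2. Scheduled 3%. Brenmore agreement on III.2.2.2: RVC ≥ 50% → 23% available; Brenmore agreement on III.2: wholly obtained → 8% available; preference 8% not lower than 3% → no reduction. → 3%.
Line B: linen → III.2; coated → III.2.1; dyed → III.2.1.4. Scheduled 5%. quota on III.2.1.4 open → in-quota 3%; Eswyn agreement on III.2.4: III.2.1.4 not covered. → 3%.
Line C: wool → III.1; woven → III.1.1; unbleached → III.1.1.1. Scheduled 35%. Brenmore agreement on III.2.2.2: III.1.1.1 not covered; Brenmore agreement on III.2: III.1.1.1 not covered; anti-dumping (Brenmore, III.1.1): +11%; total 35% + 11% = 46%. → 46%.
Line D: wool → III.1; woven → III.1.1; printed → III.1.1.4. Scheduled 6%. Rothland agreement on III.2.4.1: III.1.1.4 not covered. → 6%.
Sum: 3% + 3% + 46% + 6% = 58%.

58%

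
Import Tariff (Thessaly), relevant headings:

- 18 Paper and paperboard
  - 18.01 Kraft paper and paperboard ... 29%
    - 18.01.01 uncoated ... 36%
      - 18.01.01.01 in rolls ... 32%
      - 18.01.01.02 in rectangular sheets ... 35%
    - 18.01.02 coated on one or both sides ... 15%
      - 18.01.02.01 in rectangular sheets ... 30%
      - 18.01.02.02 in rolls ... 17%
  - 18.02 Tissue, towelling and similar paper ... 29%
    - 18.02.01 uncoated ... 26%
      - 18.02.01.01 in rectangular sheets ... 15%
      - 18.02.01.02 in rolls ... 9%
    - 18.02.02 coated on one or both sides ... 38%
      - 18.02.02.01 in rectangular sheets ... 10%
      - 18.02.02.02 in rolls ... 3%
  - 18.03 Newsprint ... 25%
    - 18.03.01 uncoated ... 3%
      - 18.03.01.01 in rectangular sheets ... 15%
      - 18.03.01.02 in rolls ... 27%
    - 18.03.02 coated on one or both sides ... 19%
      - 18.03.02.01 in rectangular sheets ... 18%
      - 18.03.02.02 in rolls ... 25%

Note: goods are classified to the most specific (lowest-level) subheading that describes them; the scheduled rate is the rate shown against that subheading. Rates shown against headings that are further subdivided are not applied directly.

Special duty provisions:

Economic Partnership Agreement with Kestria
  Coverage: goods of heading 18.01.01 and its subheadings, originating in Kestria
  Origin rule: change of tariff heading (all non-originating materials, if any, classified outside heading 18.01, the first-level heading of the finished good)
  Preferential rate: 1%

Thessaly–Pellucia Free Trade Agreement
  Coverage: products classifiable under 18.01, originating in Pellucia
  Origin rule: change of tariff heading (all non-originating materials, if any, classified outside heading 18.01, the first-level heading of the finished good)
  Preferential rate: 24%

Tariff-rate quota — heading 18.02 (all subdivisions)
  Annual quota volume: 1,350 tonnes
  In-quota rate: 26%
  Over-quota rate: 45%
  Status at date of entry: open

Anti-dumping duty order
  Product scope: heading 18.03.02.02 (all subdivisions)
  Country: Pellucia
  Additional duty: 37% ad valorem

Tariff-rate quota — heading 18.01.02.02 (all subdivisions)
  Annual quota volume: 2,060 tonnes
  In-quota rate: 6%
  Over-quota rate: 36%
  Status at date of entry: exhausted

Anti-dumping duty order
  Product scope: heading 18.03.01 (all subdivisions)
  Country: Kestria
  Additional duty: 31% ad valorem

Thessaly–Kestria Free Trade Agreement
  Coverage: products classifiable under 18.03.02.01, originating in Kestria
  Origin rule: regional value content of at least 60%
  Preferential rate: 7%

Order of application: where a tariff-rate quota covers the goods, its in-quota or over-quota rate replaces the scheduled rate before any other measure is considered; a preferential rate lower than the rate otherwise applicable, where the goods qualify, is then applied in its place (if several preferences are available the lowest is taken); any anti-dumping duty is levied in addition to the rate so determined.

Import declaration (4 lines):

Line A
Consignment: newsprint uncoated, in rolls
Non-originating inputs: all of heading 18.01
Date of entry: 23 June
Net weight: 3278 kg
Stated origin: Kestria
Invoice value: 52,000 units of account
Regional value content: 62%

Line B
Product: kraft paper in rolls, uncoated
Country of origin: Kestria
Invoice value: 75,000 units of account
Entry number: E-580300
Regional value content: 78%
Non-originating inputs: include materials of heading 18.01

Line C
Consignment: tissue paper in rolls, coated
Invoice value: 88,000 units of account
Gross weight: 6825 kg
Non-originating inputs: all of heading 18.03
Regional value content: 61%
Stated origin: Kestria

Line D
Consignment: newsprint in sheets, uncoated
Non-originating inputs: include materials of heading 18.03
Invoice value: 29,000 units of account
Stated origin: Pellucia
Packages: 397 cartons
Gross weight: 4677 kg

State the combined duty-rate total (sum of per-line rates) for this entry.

131%

Line A: newsprint → 18.03; uncoated → 18.03.01; in rolls → 18.03.01.02. Scheduled 27%. Kestria agreement on 18.01.01: 18.03.01.02 not covered; Kestria agreement on 18.03.02.01: 18.03.01.02 not covered; anti-dumping (Kestria, 18.03.01): +31%; total 27% + 31% = 58%. → 58%.
Line B: kraft paper → 18.01; uncoated → 18.01.01; in rolls → 18.01.01.01. Scheduled 32%. Kestria agreement on 18.01.01: CTH not met; Kestria agreement on 18.03.02.01: 18.01.01.01 not covered. → 32%.
Line C: tissue paper → 18.02; coated → 18.02.02; in rolls → 18.02.02.02. Scheduled 3%. quota on 18.02 open → in-quota 26%; Kestria agreement on 18.01.01: 18.02.02.02 not covered; Kestria agreement on 18.03.02.01: 18.02.02.02 not covered. → 26%.
Line D: newsprint → 18.03; uncoated → 18.03.01; in sheets → 18.03.01.01. Scheduled 15%. Pellucia agreement on 18.01: 18.03.01.01 not covered. → 15%.
Sum: 58% + 32% + 26% + 15% = 131%.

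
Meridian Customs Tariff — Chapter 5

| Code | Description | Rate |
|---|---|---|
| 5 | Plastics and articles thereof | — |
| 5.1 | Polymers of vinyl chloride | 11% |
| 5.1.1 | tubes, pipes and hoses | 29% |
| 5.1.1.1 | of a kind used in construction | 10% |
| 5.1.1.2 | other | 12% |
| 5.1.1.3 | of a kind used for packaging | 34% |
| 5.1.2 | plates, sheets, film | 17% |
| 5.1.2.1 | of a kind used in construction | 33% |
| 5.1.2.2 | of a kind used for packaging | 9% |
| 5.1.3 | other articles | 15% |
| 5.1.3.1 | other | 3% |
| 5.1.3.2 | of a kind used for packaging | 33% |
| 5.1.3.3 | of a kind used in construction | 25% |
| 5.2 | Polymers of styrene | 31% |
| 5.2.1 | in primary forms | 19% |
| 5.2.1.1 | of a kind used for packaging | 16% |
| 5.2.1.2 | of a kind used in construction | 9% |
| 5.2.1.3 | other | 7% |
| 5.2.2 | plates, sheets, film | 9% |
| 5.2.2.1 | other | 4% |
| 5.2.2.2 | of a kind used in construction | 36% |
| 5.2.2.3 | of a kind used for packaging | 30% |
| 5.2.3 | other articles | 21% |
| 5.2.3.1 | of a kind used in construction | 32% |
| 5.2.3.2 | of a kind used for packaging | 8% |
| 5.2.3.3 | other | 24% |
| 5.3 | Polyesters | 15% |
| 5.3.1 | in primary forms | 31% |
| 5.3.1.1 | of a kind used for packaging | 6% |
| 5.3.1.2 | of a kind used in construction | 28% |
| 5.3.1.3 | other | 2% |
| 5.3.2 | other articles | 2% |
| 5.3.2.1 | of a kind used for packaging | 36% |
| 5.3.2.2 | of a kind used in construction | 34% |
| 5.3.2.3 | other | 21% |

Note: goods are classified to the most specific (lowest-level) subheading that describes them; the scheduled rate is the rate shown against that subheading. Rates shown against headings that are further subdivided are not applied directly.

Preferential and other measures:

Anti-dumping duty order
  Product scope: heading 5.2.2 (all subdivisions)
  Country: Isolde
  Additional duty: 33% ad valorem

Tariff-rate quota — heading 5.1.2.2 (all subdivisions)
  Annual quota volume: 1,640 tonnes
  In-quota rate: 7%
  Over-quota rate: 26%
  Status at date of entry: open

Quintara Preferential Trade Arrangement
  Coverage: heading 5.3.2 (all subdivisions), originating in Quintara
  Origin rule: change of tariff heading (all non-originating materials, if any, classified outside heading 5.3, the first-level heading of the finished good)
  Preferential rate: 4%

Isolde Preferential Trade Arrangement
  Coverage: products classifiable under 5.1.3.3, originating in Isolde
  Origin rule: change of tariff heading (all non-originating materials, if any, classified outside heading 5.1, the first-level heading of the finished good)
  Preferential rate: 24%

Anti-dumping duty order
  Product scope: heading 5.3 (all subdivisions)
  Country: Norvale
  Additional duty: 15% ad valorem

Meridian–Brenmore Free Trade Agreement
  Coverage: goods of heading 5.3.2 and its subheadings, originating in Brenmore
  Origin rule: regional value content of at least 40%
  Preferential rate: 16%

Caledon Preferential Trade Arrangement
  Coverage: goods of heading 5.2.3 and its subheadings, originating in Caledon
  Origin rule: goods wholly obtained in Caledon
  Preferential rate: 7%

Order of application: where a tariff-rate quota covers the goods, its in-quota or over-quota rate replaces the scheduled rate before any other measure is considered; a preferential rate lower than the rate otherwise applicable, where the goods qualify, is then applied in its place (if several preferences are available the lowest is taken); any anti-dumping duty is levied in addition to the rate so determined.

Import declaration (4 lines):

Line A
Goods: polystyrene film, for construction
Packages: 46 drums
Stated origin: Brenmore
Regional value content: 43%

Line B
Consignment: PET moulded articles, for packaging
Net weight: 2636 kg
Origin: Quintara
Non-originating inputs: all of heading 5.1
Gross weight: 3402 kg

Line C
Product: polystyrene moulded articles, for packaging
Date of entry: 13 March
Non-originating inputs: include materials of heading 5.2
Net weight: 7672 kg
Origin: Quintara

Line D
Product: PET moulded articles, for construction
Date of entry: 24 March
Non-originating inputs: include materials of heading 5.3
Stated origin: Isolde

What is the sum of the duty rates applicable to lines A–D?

Line A: polystyrene → 5.2; film → 5.2.2; for construction → 5.2.2.2. Scheduled 36%. Brenmore agreement on 5.3.2: 5.2.2.2 not covered. → 36%.
Line B: PET → 5.3; moulded articles → 5.3.2; for packaging → 5.3.2.1. Scheduled 36%. Quintara agreement on 5.3.2: CTH met → 4% available; preferential 4%. → 4%.
Line C: polystyrene → 5.2; moulded articles → 5.2.3; for packaging → 5.2.3.2. Scheduled 8%. Quintara agreement on 5.3.2: 5.2.3.2 not covered. → 8%.
Line D: PET → 5.3; moulded articles → 5.3.2; for construction → 5.3.2.2. Scheduled 34%. Isolde agreement on 5.1.3.3: 5.3.2.2 not covered. → 34%.
Sum: 36% + 4% + 8% + 34% = 82%.

82%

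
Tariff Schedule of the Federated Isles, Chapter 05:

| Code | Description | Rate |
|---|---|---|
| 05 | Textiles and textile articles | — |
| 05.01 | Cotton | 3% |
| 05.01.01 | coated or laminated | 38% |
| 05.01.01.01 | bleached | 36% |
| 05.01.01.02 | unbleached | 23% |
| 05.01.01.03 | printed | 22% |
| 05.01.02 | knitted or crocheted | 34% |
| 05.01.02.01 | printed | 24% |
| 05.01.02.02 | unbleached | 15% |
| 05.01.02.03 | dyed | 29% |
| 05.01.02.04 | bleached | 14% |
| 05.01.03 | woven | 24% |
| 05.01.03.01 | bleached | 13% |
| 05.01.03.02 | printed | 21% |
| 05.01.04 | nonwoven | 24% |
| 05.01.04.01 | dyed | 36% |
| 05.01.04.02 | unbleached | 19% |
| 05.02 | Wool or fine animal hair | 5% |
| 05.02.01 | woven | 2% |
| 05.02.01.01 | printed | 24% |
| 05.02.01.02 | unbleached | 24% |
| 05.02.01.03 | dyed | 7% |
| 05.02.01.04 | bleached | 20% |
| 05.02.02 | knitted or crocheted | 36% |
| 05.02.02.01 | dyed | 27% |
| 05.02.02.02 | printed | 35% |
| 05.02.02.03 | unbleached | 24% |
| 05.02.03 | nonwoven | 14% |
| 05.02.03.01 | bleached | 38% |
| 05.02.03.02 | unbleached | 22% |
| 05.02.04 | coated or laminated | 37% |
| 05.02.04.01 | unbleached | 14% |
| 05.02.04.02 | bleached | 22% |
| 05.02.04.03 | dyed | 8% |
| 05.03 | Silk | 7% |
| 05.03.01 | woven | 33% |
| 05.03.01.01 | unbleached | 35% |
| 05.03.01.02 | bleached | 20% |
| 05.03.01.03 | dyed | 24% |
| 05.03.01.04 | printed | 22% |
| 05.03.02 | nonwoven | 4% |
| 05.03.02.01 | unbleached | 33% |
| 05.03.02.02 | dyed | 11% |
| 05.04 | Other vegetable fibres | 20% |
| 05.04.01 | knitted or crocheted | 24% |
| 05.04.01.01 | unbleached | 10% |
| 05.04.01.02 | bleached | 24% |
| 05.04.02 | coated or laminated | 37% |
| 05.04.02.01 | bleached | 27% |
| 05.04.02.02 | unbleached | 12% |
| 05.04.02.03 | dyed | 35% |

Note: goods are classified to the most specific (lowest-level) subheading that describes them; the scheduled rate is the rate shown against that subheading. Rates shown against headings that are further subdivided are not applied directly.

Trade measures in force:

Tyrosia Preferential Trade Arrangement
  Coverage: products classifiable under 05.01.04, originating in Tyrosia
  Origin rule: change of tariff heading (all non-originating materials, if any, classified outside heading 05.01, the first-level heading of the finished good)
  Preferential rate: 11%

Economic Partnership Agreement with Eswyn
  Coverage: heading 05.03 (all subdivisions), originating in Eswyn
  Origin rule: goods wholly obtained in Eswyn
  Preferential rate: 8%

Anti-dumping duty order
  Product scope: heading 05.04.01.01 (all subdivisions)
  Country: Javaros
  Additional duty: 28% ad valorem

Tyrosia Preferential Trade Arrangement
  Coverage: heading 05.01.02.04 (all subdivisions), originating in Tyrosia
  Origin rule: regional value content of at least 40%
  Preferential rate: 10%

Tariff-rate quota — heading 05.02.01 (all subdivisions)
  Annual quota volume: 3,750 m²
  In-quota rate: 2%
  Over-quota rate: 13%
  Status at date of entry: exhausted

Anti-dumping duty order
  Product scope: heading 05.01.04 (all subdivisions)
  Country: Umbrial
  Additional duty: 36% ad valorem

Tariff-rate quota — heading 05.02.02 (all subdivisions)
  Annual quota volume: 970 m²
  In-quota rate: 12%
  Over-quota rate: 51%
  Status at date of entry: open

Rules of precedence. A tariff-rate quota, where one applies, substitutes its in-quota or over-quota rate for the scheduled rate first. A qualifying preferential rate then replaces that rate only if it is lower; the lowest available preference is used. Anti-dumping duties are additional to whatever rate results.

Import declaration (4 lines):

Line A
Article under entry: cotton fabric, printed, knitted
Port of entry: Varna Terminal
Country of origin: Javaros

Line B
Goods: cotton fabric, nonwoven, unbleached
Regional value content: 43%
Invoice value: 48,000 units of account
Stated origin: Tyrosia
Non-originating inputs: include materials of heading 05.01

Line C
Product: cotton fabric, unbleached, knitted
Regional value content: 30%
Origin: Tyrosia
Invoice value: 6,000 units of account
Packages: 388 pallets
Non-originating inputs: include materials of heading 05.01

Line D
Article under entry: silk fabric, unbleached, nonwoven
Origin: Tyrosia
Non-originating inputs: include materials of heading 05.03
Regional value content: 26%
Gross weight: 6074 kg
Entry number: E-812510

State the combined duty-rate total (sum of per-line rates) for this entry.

91%

Line A: cotton → 05.01; knitted → 05.01.02; printed → 05.01.02.01. Scheduled 24%. No special measure applies. → 24%.
Line B: cotton → 05.01; nonwoven → 05.01.04; unbleached → 05.01.04.02. Scheduled 19%. Tyrosia agreement on 05.01.04: CTH not met; Tyrosia agreement on 05.01.02.04: 05.01.04.02 not covered. → 19%.
Line C: cotton → 05.01; knitted → 05.01.02; unbleached → 05.01.02.02. Scheduled 15%. Tyrosia agreement on 05.01.04: 05.01.02.02 not covered; Tyrosia agreement on 05.01.02.04: 05.01.02.02 not covered. → 15%.
Line D: silk → 05.03; nonwoven → 05.03.02; unbleached → 05.03.02.01. Scheduled 33%. Tyrosia agreement on 05.01.04: 05.03.02.01 not covered; Tyrosia agreement on 05.01.02.04: 05.03.02.01 not covered. → 33%.
Sum: 24% + 19% + 15% + 33% = 91%.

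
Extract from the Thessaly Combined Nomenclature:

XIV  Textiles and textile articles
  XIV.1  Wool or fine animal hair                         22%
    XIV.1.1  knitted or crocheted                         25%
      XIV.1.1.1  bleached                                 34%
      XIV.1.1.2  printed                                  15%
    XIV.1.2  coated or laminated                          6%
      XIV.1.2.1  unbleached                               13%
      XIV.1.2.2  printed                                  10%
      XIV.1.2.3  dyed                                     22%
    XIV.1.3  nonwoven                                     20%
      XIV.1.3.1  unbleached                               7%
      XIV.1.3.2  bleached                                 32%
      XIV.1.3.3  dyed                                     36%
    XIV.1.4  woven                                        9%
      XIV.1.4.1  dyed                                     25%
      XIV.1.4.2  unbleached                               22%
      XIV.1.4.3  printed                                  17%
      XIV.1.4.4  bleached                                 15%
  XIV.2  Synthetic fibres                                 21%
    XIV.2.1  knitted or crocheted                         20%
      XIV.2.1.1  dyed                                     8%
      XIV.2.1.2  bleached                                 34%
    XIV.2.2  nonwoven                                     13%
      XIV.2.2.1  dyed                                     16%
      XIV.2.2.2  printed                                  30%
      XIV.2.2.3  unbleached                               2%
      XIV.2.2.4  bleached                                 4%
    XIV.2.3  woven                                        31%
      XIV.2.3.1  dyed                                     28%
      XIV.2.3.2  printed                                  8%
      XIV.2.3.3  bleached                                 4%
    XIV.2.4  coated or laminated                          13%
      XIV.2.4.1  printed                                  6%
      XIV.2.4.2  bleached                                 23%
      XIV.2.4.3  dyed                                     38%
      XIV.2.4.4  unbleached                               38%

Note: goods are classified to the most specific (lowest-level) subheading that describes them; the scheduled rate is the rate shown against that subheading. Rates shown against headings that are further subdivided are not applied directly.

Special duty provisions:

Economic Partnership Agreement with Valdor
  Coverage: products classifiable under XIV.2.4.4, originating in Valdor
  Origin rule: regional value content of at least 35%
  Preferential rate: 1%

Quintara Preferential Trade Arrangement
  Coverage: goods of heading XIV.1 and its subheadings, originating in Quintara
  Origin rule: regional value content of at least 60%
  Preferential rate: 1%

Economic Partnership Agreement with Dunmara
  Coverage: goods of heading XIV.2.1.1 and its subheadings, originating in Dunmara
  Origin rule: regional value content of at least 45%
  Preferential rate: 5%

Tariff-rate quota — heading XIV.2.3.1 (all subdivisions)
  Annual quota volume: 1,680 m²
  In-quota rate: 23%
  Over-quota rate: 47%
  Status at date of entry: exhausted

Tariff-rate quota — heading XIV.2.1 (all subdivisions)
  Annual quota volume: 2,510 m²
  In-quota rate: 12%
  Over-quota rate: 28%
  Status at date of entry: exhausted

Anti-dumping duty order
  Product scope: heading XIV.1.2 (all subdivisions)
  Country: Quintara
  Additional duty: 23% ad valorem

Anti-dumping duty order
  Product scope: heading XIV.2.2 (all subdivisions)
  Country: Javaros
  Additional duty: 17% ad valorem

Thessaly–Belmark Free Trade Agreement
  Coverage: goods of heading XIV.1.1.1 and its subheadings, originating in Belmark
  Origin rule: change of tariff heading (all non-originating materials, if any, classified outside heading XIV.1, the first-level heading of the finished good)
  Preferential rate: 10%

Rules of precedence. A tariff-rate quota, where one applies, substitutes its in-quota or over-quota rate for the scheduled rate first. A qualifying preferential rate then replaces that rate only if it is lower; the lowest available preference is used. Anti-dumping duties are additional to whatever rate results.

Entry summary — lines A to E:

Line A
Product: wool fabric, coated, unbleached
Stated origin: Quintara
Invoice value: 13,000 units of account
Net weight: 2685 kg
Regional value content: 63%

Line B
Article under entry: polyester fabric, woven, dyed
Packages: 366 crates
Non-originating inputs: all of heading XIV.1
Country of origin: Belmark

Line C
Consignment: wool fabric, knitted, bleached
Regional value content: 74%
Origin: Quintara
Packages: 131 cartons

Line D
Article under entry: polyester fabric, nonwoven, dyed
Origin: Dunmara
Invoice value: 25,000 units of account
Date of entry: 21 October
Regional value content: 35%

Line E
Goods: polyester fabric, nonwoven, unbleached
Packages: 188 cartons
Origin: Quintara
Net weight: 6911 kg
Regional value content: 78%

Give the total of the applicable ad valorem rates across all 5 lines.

90%

Line A: wool → XIV.1; coated → XIV.1.2; unbleached → XIV.1.2.1. Scheduled 13%. Quintara agreement on XIV.1: RVC ≥ 60% → 1% available; preferential 1%; anti-dumping (Quintara, XIV.1.2): +23%; total 1% + 23% = 24%. → 24%.
Line B: polyester → XIV.2; woven → XIV.2.3; dyed → XIV.2.3.1. Scheduled 28%. quota on XIV.2.3.1 exhausted → over-quota 47%; Belmark agreement on XIV.1.1.1: XIV.2.3.1 not covered. → 47%.
Line C: wool → XIV.1; knitted → XIV.1.1; bleached → XIV.1.1.1. Scheduled 34%. Quintara agreement on XIV.1: RVC ≥ 60% → 1% available; preferential 1%. → 1%.
Line D: polyester → XIV.2; nonwoven → XIV.2.2; dyed → XIV.2.2.1. Scheduled 16%. Dunmara agreement on XIV.2.1.1: XIV.2.2.1 not covered. → 16%.
Line E: polyester → XIV.2; nonwoven → XIV.2.2; unbleached → XIV.2.2.3. Scheduled 2%. Quintara agreement on XIV.1: XIV.2.2.3 not covered. → 2%.
Sum: 24% + 47% + 1% + 16% + 2% = 90%.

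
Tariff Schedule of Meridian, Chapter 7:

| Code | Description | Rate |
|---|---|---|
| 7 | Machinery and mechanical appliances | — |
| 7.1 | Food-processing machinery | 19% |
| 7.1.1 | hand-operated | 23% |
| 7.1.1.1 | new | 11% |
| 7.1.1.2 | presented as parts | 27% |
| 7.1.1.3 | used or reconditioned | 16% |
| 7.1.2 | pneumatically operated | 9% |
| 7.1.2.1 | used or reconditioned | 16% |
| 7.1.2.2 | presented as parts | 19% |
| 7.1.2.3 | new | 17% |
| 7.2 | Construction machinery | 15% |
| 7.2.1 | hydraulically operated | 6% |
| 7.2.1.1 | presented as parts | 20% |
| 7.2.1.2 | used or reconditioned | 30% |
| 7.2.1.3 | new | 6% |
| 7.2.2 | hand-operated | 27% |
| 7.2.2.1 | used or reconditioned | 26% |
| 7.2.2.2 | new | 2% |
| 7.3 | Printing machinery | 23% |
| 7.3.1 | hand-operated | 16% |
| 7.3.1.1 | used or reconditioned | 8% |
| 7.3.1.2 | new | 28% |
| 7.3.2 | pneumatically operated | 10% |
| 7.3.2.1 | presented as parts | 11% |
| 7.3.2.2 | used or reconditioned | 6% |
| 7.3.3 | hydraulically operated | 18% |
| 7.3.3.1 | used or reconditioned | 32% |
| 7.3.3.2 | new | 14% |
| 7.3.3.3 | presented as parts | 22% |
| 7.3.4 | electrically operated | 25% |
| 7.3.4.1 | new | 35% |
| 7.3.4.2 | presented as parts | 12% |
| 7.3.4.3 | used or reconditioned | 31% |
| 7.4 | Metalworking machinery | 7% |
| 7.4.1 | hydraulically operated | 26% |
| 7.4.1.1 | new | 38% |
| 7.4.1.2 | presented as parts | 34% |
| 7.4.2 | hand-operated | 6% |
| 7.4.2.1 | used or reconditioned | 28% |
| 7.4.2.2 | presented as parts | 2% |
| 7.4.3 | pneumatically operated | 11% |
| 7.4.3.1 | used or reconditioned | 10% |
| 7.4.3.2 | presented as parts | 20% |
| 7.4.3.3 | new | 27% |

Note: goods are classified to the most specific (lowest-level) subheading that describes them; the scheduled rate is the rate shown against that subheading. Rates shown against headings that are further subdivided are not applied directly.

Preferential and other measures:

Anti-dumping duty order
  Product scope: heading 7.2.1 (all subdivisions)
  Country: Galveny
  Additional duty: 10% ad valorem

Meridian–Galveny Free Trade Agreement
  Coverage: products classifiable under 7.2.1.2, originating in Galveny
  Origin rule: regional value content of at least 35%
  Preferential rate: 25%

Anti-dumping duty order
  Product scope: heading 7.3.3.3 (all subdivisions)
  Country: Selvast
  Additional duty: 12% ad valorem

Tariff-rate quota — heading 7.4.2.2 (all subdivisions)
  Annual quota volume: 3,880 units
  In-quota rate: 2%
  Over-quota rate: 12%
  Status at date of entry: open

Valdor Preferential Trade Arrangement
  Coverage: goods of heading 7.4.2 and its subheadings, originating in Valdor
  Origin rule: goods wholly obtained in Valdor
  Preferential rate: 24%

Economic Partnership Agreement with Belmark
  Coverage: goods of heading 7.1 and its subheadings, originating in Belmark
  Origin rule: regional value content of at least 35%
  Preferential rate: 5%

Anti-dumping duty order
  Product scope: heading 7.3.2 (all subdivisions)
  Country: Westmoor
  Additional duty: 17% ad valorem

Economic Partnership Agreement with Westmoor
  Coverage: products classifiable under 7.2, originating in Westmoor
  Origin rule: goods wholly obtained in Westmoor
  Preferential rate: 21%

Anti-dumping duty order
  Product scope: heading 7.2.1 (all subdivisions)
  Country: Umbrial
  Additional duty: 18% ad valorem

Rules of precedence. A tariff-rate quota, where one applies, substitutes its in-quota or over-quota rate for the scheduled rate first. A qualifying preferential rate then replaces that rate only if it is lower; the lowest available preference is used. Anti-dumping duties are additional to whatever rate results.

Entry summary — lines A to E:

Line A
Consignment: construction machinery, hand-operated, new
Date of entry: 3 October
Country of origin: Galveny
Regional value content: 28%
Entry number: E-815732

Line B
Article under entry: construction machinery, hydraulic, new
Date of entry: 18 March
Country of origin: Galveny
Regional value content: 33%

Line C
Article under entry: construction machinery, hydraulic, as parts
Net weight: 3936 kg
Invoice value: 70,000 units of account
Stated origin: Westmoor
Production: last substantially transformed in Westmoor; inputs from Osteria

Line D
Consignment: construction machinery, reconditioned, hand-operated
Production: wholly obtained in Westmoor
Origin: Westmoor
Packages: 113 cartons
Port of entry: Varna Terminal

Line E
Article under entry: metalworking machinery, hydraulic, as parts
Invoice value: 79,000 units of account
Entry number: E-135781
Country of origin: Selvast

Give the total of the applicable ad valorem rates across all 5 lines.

93%

Line A: construction → 7.2; hand-operated → 7.2.2; new → 7.2.2.2. Scheduled 2%. Galveny agreement on 7.2.1.2: 7.2.2.2 not covered. → 2%.
Line B: construction → 7.2; hydraulic → 7.2.1; new → 7.2.1.3. Scheduled 6%. Galveny agreement on 7.2.1.2: 7.2.1.3 not covered; anti-dumping (Galveny, 7.2.1): +10%; total 6% + 10% = 16%. → 16%.
Line C: construction → 7.2; hydraulic → 7.2.1; as parts → 7.2.1.1. Scheduled 20%. Westmoor agreement on 7.2: not wholly obtained. → 20%.
Line D: construction → 7.2; hand-operated → 7.2.2; reconditioned → 7.2.2.1. Scheduled 26%. Westmoor agreement on 7.2: wholly obtained → 21% available; preferential 21%. → 21%.
Line E: metalworking → 7.4; hydraulic → 7.4.1; as parts → 7.4.1.2. Scheduled 34%. No special measure applies. → 34%.
Sum: 2% + 16% + 20% + 21% + 34% = 93%.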